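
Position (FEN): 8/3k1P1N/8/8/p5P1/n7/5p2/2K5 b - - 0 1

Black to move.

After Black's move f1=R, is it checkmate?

After f1=R: white king on c1; in check: yes, from the black rook on f1.
White has 2 legal replies: Kd2, Kb2.
In check but a legal move exists → not checkmate.

no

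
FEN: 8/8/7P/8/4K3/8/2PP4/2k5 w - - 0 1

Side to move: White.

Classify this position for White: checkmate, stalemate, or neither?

neither

White to move; white king on e4.
In check: no.
Legal moves for White: Kf5, Ke5, Kd5, Kf4, Kd4, Kf3, Ke3, Kd3, h7, d3, c3, d4, c4.
White has 13 legal moves and is not in check → neither.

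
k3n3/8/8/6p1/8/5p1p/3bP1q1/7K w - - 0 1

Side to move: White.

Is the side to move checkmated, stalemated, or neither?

White to move; white king on h1.
In check: yes, from the black queen on g2.
King squares — g1: attacked by Qg2; g2: attacked by Pf3; h2: attacked by Qg2.
Legal moves for White: none.
In check with no legal moves → checkmate.

checkmate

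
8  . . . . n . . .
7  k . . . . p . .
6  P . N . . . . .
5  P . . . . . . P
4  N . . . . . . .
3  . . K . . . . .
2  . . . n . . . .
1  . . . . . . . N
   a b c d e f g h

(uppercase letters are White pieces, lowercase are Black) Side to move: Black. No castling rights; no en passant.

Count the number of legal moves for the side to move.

2

Black to move; king on a7.
In check: yes, from the white knight on c6.
Legal moves: Ka8, Kxa6.
Count: 2.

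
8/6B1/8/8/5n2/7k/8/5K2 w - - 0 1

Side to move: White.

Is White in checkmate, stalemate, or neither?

White to move; white king on f1.
In check: no.
Legal moves for White: Bh8, Bf8, Bh6, Bf6, Be5, Bd4, Bc3, Bb2, Ba1, Kf2, Kg1, Ke1.
White has 12 legal moves and is not in check → neither.

neither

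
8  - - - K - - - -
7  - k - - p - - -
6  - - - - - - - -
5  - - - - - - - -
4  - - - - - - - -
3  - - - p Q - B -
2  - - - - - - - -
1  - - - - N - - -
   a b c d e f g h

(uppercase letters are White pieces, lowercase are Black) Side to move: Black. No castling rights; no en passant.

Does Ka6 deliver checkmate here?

no

After Ka6: white king on d8; in check: no.
White is not in check, so this cannot be checkmate.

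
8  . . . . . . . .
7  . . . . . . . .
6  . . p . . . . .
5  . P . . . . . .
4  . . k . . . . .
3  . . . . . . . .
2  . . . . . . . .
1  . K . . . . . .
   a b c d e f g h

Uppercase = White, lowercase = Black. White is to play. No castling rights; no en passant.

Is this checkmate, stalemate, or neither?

neither

White to move; white king on b1.
In check: no.
Legal moves for White: Kc2, Kb2, Ka2, Kc1, Ka1, bxc6, b6.
White has 7 legal moves and is not in check → neither.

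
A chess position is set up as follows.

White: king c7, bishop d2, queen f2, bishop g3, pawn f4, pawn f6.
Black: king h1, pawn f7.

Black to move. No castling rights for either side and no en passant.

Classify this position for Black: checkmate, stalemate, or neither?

stalemate

Black to move; black king on h1.
In check: no.
King squares — g1: attacked by Qf2; g2: attacked by Qf2; h2: attacked by Qf2.
Legal moves for Black: none.
Not in check and no legal moves → stalemate.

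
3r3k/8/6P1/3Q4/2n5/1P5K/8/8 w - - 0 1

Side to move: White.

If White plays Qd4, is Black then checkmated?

After Qd4: black king on h8; in check: yes, from the white queen on d4.
Black has 3 legal replies: Kg8, Rxd4, Ne5.
In check but a legal move exists → not checkmate.

no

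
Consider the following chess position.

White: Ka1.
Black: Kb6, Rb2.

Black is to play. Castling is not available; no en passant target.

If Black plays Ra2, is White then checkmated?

no

After Ra2: white king on a1; in check: yes, from the black rook on a2.
White has 2 legal replies: Kxa2, Kb1.
In check but a legal move exists → not checkmate.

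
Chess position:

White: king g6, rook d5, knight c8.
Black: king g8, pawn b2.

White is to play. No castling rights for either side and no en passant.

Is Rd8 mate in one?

After Rd8: black king on g8; in check: yes, from the white rook on d8.
King squares — f7: attacked by Kg6; g7: attacked by Kg6; h7: attacked by Kg6; f8: attacked by Rd8; h8: attacked by Rd8.
Black has no legal moves → checkmate.

yes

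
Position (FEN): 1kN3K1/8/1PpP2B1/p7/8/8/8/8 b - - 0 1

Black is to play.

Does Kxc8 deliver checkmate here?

no

After Kxc8: white king on g8; in check: no.
White is not in check, so this cannot be checkmate.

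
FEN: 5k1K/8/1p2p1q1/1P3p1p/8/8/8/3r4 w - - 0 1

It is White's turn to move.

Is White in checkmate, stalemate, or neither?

White to move; white king on h8.
In check: no.
King squares — g7: attacked by Qg6; h7: attacked by Qg6; g8: attacked by Qg6.
Legal moves for White: none.
Not in check and no legal moves → stalemate.

stalemate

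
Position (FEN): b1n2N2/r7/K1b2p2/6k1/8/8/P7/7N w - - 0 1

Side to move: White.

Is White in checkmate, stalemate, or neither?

checkmate

White to move; white king on a6.
In check: yes, from the black rook on a7.
King squares — a5: attacked by Ra7; b5: attacked by Bc6; b6: attacked by Nc8; a7: attacked by Nc8; b7: attacked by Bc6.
Legal moves for White: none.
In check with no legal moves → checkmate.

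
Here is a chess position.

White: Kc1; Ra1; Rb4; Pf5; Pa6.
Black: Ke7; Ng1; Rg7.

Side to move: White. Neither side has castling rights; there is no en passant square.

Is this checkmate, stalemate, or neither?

neither

White to move; white king on c1.
In check: no.
Legal moves for White include: Rb8, Rb7+, Rb6, Rb5, Rh4, Rg4, Rf4, Re4+, Rd4, Rc4, Rba4, Rb3, Rb2, Rbb1, Kd2, Kc2, Kb2, Kd1, ... (list truncated; more exist).
White has legal moves and is not in check → neither.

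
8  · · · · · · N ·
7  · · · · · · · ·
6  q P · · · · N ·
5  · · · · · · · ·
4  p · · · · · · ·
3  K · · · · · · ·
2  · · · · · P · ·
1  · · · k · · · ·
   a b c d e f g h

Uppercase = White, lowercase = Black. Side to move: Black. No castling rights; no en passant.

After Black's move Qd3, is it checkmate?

no

After Qd3: white king on a3; in check: yes, from the black queen on d3.
White has 4 legal replies: Kb4, Kxa4, Kb2, Ka2.
In check but a legal move exists → not checkmate.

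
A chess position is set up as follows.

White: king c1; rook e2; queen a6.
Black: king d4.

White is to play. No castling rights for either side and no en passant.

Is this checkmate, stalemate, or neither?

White to move; white king on c1.
In check: no.
Legal moves for White include: Qc8, Qa8, Qb7, Qa7+, Qh6, Qg6, Qf6+, Qe6, Qd6+, Qc6, Qb6+, Qb5, Qa5, Qc4+, Qa4+, Qd3+, Qa3, Qa2, ... (list truncated; more exist).
White has legal moves and is not in check → neither.

neither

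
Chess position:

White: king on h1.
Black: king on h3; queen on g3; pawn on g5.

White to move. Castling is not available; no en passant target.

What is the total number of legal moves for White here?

0

White to move; king on h1.
In check: no.
Legal moves: none.
Count: 0.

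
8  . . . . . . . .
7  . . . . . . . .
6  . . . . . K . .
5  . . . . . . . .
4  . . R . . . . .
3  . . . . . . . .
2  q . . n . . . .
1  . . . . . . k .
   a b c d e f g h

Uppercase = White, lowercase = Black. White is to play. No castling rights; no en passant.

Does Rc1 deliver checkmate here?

After Rc1: black king on g1; in check: yes, from the white rook on c1.
Black has 4 legal replies: Kh2, Kg2, Kf2, Nf1.
In check but a legal move exists → not checkmate.

no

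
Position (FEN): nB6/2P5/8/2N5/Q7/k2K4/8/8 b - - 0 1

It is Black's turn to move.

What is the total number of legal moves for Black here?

1

Black to move; king on a3.
In check: yes, from the white queen on a4.
Legal moves: Kb2.
Count: 1.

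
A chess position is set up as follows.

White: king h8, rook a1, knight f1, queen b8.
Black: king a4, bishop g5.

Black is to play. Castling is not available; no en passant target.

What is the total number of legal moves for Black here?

0

Black to move; king on a4.
In check: yes, from the white rook on a1.
Legal moves: none.
Count: 0.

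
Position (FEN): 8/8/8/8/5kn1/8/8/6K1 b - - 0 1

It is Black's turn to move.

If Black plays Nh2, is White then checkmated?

After Nh2: white king on g1; in check: no.
White is not in check, so this cannot be checkmate.

no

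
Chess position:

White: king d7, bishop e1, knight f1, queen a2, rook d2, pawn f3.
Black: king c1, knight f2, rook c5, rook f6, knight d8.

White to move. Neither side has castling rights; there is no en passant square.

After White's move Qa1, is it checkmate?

yes

After Qa1: black king on c1; in check: yes, from the white queen on a1.
King squares — b1: attacked by Qa1; d1: attacked by Qa1; b2: attacked by Qa1; c2: attacked by Rd2; d2: attacked by Be1.
Black has no legal moves → checkmate.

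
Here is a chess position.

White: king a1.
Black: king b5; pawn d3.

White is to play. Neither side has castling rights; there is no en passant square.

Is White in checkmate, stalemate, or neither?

White to move; white king on a1.
In check: no.
Legal moves for White: Kb2, Ka2, Kb1.
White has 3 legal moves and is not in check → neither.

neither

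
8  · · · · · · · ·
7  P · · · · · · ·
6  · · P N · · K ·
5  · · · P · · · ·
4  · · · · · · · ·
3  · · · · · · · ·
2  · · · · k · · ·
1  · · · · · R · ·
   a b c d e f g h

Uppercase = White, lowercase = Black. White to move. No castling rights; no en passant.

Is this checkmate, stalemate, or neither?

White to move; white king on g6.
In check: no.
Legal moves for White include: Kh7, Kg7, Kf7, Kh6, Kf6, Kh5, Kg5, Kf5, Ne8, Nc8, Nf7, Nb7, Nf5, Nb5, Ne4, Nc4, Rf8, Rf7, ... (list truncated; more exist).
White has legal moves and is not in check → neither.

neither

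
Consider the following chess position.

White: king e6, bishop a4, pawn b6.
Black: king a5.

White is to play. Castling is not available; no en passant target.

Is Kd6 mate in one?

After Kd6: black king on a5; in check: no.
Black is not in check, so this cannot be checkmate.

no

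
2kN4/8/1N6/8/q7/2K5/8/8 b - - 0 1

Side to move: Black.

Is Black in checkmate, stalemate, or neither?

neither

Black to move; black king on c8.
In check: yes, from the white knight on b6.
King squares — b7: attacked by Nd8; c7: available; d7: attacked by Nb6; b8: available; d8: available.
Legal moves for Black: Kxd8, Kb8, Kc7.
Black is in check but has 3 legal moves → neither.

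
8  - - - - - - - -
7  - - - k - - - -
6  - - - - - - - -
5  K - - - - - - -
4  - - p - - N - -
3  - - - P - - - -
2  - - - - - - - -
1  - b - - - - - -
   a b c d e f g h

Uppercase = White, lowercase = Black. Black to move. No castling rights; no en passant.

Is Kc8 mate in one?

After Kc8: white king on a5; in check: no.
White is not in check, so this cannot be checkmate.

no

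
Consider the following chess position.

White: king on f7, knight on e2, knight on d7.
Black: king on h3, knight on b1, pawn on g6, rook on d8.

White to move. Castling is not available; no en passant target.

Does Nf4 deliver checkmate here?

After Nf4: black king on h3; in check: yes, from the white knight on f4.
Black has 4 legal replies: Kh4, Kg4, Kg3, Kh2.
In check but a legal move exists → not checkmate.

no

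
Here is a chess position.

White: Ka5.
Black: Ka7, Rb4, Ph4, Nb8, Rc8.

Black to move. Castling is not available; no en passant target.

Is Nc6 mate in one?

yes

After Nc6: white king on a5; in check: yes, from the black knight on c6.
King squares — a4: attacked by Rb4; b4: attacked by Nc6; b5: attacked by Rb4; a6: attacked by Ka7; b6: attacked by Rb4.
White has no legal moves → checkmate.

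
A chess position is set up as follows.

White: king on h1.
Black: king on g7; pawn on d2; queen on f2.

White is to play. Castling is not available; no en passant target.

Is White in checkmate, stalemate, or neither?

stalemate

White to move; white king on h1.
In check: no.
King squares — g1: attacked by Qf2; g2: attacked by Qf2; h2: attacked by Qf2.
Legal moves for White: none.
Not in check and no legal moves → stalemate.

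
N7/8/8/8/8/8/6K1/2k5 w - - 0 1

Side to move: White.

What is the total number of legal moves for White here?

White to move; king on g2.
In check: no.
Legal moves: Nc7, Nb6, Kh3, Kg3, Kf3, Kh2, Kf2, Kh1, Kg1, Kf1.
Count: 10.

10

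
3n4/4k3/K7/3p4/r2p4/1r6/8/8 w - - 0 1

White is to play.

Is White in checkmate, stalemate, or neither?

White to move; white king on a6.
In check: yes, from the black rook on a4.
King squares — a5: attacked by Ra4; b5: attacked by Rb3; b6: attacked by Rb3; a7: attacked by Ra4; b7: attacked by Rb3.
Legal moves for White: none.
In check with no legal moves → checkmate.

checkmate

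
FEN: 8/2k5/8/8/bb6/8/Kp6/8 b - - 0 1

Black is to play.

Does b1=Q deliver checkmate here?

After b1=Q: white king on a2; in check: yes, from the black queen on b1.
White has 1 legal reply: Kxb1.
In check but a legal move exists → not checkmate.

no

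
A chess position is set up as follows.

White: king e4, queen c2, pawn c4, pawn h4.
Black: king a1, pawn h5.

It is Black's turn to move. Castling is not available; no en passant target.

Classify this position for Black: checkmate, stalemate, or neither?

Black to move; black king on a1.
In check: no.
King squares — b1: attacked by Qc2; a2: attacked by Qc2; b2: attacked by Qc2.
Legal moves for Black: none.
Not in check and no legal moves → stalemate.

stalemate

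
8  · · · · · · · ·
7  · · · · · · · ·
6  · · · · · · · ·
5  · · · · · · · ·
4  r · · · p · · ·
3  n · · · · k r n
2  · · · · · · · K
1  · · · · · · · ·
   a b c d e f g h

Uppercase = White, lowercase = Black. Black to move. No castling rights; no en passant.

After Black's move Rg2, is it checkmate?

After Rg2: white king on h2; in check: yes, from the black rook on g2.
White has 2 legal replies: Kxh3, Kh1.
In check but a legal move exists → not checkmate.

no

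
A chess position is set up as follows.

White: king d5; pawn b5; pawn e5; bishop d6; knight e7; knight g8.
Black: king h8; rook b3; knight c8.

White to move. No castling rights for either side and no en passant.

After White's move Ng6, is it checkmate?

After Ng6: black king on h8; in check: yes, from the white knight on g6.
Black has 3 legal replies: Kxg8, Kh7, Kg7.
In check but a legal move exists → not checkmate.

no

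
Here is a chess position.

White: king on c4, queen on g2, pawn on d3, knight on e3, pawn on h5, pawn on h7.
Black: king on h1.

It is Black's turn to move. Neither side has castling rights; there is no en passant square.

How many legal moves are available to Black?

Black to move; king on h1.
In check: yes, from the white queen on g2.
Legal moves: none.
Count: 0.

0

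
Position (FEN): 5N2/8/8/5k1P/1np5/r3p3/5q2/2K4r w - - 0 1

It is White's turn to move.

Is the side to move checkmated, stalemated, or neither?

White to move; white king on c1.
In check: yes, from the black rook on h1.
King squares — b1: attacked by Rh1; d1: attacked by Rh1; b2: attacked by Qf2; c2: attacked by Qf2; d2: attacked by Qf2.
Legal moves for White: none.
In check with no legal moves → checkmate.

checkmate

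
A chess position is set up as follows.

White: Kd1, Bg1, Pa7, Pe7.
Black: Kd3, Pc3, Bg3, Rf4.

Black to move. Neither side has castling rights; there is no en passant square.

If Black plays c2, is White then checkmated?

no

After c2: white king on d1; in check: yes, from the black pawn on c2.
White has 1 legal reply: Kc1.
In check but a legal move exists → not checkmate.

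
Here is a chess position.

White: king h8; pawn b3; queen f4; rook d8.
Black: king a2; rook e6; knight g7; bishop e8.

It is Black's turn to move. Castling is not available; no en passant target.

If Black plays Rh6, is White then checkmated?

no

After Rh6: white king on h8; in check: yes, from the black rook on h6.
White has 3 legal replies: Kg8, Kxg7, Qxh6.
In check but a legal move exists → not checkmate.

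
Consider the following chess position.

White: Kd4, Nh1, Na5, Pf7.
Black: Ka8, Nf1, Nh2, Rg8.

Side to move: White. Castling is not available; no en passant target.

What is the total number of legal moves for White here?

21

White to move; king on d4.
In check: no.
Legal moves: Nb7, Nc6, Nc4, Nb3, Ke5, Kd5, Kc5, Ke4, Kc4, Kd3, Kc3, Ng3, Nf2, fxg8=Q+, fxg8=R+, fxg8=B, fxg8=N, f8=Q+, f8=R+, f8=B, f8=N.
Count: 21.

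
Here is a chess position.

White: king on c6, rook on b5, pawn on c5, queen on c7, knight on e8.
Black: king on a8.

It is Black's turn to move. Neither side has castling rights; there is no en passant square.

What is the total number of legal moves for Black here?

Black to move; king on a8.
In check: no.
Legal moves: none.
Count: 0.

0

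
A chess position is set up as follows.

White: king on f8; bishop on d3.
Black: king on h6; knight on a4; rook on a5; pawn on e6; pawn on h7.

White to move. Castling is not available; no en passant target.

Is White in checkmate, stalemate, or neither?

White to move; white king on f8.
In check: no.
Legal moves for White: Kg8, Ke8, Kf7, Ke7, Bxh7, Bg6, Ba6, Bf5, Bb5, Be4, Bc4, Be2, Bc2, Bf1, Bb1.
White has 15 legal moves and is not in check → neither.

neither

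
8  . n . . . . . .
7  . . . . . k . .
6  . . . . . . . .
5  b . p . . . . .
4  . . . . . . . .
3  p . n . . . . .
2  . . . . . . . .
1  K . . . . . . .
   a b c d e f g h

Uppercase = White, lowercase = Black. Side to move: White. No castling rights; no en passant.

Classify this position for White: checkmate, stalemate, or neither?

stalemate

White to move; white king on a1.
In check: no.
King squares — b1: attacked by Nc3; a2: attacked by Nc3; b2: attacked by Pa3.
Legal moves for White: none.
Not in check and no legal moves → stalemate.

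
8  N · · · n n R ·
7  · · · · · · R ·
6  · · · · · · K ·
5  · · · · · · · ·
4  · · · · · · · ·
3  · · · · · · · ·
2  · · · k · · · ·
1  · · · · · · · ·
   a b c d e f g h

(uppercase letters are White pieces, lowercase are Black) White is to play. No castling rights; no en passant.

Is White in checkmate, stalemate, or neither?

White to move; white king on g6.
In check: yes, from the black knight on f8.
King squares — f5: available; g5: available; h5: available; f6: attacked by Ne8; h6: available; f7: available; g7: own rook; h7: attacked by Nf8.
Legal moves for White: Kf7, Kh6, Kh5, Kg5, Kf5, Rxf8.
White is in check but has 6 legal moves → neither.

neither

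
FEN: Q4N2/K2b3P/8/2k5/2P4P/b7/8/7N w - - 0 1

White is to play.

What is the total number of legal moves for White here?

23

White to move; king on a7.
In check: no.
Legal moves: Nxd7+, Ng6, Ne6+, Qe8, Qd8, Qc8+, Qb8, Qb7, Qc6+, Qd5+, Qe4, Qf3, Qg2, Kb8, Kb7, Ka6, Ng3, Nf2, h8=Q, h8=R, h8=B, h8=N, h5.
Count: 23.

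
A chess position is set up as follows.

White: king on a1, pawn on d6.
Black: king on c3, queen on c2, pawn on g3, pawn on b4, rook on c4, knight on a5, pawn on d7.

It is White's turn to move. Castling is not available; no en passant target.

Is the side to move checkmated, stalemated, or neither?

White to move; white king on a1.
In check: no.
King squares — b1: attacked by Qc2; a2: attacked by Qc2; b2: attacked by Qc2.
Legal moves for White: none.
Not in check and no legal moves → stalemate.

stalemate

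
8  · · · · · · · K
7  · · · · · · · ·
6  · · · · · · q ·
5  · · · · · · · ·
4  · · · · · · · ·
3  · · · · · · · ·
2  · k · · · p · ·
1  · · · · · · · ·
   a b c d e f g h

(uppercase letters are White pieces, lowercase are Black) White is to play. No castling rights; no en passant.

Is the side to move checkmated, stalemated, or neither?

stalemate

White to move; white king on h8.
In check: no.
King squares — g7: attacked by Qg6; h7: attacked by Qg6; g8: attacked by Qg6.
Legal moves for White: none.
Not in check and no legal moves → stalemate.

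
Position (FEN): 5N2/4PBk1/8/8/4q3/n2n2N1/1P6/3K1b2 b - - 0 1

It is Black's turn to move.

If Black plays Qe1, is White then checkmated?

yes

After Qe1: white king on d1; in check: yes, from the black queen on e1.
King squares — c1: attacked by Qe1; e1: attacked by Nd3; c2: attacked by Na3; d2: attacked by Qe1; e2: attacked by Qe1.
White has no legal moves → checkmate.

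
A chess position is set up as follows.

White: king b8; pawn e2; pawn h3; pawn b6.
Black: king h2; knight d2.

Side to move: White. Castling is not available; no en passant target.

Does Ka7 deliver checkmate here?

After Ka7: black king on h2; in check: no.
Black is not in check, so this cannot be checkmate.

no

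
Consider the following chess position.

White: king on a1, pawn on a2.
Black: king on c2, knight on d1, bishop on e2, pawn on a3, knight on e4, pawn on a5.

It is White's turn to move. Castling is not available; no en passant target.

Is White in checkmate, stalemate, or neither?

White to move; white king on a1.
In check: no.
King squares — b1: attacked by Kc2; a2: own pawn; b2: attacked by Nd1.
Legal moves for White: none.
Not in check and no legal moves → stalemate.

stalemate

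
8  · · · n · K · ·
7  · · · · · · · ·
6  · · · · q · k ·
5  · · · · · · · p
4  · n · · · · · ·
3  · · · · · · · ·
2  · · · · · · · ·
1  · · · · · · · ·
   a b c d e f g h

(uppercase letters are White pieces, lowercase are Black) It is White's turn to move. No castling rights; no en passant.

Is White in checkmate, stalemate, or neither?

stalemate

White to move; white king on f8.
In check: no.
King squares — e7: attacked by Qe6; f7: attacked by Qe6; g7: attacked by Kg6; e8: attacked by Qe6; g8: attacked by Qe6.
Legal moves for White: none.
Not in check and no legal moves → stalemate.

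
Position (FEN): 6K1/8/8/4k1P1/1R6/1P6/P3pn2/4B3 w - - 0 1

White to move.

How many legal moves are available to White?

White to move; king on g8.
In check: no.
Legal moves: Kh8, Kf8, Kh7, Kg7, Kf7, Rb8, Rb7, Rb6, Rb5+, Rh4, Rg4, Rf4, Re4+, Rd4, Rc4, Ra4, Bc3+, Bxf2, Bd2, g6, a3, a4.
Count: 22.

22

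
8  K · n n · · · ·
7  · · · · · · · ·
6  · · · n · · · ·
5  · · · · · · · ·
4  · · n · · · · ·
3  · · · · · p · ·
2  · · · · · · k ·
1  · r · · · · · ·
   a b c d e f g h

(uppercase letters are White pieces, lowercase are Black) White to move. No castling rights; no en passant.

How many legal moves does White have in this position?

0

White to move; king on a8.
In check: no.
Legal moves: none.
Count: 0.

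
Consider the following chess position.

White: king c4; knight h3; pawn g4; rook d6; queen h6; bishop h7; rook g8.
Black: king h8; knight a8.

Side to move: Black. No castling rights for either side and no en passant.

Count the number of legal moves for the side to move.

Black to move; king on h8.
In check: yes, from the white rook on g8.
Legal moves: none.
Count: 0.

0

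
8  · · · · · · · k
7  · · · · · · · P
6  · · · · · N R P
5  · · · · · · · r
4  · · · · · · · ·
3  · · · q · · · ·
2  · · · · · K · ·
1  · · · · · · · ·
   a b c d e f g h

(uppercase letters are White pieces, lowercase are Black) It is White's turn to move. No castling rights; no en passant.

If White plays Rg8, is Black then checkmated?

yes

After Rg8: black king on h8; in check: yes, from the white rook on g8.
King squares — g7: attacked by Ph6; h7: attacked by Nf6; g8: attacked by Nf6.
Black has no legal moves → checkmate.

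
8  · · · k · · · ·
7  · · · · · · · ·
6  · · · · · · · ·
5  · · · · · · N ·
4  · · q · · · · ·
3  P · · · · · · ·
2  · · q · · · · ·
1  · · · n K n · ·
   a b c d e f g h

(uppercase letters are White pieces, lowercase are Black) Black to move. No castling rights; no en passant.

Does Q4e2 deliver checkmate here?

yes

After Q4e2: white king on e1; in check: yes, from the black queen on e2.
King squares — d1: attacked by Qc2; f1: attacked by Qe2; d2: attacked by Nf1; e2: attacked by Qc2; f2: attacked by Nd1.
White has no legal moves → checkmate.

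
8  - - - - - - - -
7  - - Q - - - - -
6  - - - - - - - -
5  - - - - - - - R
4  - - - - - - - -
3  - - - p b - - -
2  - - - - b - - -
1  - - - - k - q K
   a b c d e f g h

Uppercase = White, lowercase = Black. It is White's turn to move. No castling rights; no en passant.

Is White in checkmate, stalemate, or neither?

White to move; white king on h1.
In check: yes, from the black queen on g1.
King squares — g1: attacked by Be3; g2: attacked by Qg1; h2: attacked by Qg1.
Legal moves for White: none.
In check with no legal moves → checkmate.

checkmate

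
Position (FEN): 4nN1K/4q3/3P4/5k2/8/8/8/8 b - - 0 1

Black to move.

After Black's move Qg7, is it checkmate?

After Qg7: white king on h8; in check: yes, from the black queen on g7.
King squares — g7: attacked by Ne8; h7: attacked by Qg7; g8: attacked by Qg7.
White has no legal moves → checkmate.

yes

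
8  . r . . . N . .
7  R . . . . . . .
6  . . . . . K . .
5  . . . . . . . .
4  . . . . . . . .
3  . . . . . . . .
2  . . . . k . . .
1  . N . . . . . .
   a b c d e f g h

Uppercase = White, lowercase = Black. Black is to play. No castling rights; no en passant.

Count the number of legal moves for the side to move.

19

Black to move; king on e2.
In check: no.
Legal moves: Rxf8+, Re8, Rd8, Rc8, Ra8, Rb7, Rb6+, Rb5, Rb4, Rb3, Rb2, Rxb1, Kf3, Ke3, Kd3, Kf2, Kf1, Ke1, Kd1.
Count: 19.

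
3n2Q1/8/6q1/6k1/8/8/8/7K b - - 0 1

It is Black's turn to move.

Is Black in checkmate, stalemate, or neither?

Black to move; black king on g5.
In check: no.
Legal moves for Black: Nf7, Nb7, Ne6, Nc6, Qxg8, Qg7, Kh6, Kf6, Kh5, Kf5, Kh4, Kg4, Kf4.
Black has 13 legal moves and is not in check → neither.

neither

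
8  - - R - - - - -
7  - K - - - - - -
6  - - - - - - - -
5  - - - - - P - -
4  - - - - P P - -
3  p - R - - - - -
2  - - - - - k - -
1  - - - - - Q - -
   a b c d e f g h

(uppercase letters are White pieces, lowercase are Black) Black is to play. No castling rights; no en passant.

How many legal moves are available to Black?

1

Black to move; king on f2.
In check: yes, from the white queen on f1.
Legal moves: Kxf1.
Count: 1.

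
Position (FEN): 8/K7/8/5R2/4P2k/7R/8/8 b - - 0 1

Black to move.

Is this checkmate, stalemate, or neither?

Black to move; black king on h4.
In check: yes, from the white rook on h3.
Legal moves for Black: Kg4, Kxh3.
Black is in check but has 2 legal moves → neither.

neither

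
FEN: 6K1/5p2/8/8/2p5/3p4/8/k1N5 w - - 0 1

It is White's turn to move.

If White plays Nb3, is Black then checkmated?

no

After Nb3: black king on a1; in check: yes, from the white knight on b3.
Black has 4 legal replies: Kb2, Ka2, Kb1, cxb3.
In check but a legal move exists → not checkmate.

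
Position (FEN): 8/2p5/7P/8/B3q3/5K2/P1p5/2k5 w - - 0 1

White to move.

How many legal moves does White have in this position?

White to move; king on f3.
In check: yes, from the black queen on e4.
Legal moves: Kxe4, Kg3, Kf2.
Count: 3.

3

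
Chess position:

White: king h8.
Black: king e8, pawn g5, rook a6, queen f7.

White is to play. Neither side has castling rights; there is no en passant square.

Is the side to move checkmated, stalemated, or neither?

stalemate

White to move; white king on h8.
In check: no.
King squares — g7: attacked by Qf7; h7: attacked by Qf7; g8: attacked by Qf7.
Legal moves for White: none.
Not in check and no legal moves → stalemate.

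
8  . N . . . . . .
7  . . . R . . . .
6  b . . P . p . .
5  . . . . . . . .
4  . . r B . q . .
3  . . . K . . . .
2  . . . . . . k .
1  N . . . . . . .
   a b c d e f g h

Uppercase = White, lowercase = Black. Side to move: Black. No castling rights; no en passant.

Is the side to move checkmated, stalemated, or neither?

neither

Black to move; black king on g2.
In check: no.
Legal moves for Black include: Bc8, Bb7, Bb5, Qh6, Qxd6, Qg5, Qf5+, Qe5, Qh4, Qg4, Qe4+, Qxd4+, Qg3+, Qf3+, Qe3+, Qh2, Qf2, Qd2+, ... (list truncated; more exist).
Black has legal moves and is not in check → neither.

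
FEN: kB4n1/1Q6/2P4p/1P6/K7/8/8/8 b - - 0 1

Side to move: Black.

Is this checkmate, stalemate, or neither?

Black to move; black king on a8.
In check: yes, from the white queen on b7.
King squares — a7: attacked by Qb7; b7: attacked by Pc6; b8: attacked by Qb7.
Legal moves for Black: none.
In check with no legal moves → checkmate.

checkmate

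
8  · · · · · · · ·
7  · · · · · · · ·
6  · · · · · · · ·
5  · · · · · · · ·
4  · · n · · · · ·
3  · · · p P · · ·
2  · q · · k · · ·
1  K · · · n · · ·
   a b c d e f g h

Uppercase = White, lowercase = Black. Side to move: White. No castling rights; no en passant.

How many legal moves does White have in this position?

0

White to move; king on a1.
In check: yes, from the black queen on b2.
Legal moves: none.
Count: 0.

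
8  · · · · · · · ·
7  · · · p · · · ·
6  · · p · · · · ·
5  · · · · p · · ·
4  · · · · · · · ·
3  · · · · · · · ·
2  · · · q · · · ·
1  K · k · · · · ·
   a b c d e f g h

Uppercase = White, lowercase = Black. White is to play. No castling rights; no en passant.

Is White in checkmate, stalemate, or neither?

White to move; white king on a1.
In check: no.
King squares — b1: attacked by Kc1; a2: attacked by Qd2; b2: attacked by Kc1.
Legal moves for White: none.
Not in check and no legal moves → stalemate.

stalemate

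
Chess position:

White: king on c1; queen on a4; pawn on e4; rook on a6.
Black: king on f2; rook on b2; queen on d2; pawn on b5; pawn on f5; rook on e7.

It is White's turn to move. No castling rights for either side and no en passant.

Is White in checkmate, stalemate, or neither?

checkmate

White to move; white king on c1.
In check: yes, from the black queen on d2.
King squares — b1: attacked by Rb2; d1: attacked by Qd2; b2: attacked by Qd2; c2: attacked by Rb2; d2: attacked by Rb2.
Legal moves for White: none.
In check with no legal moves → checkmate.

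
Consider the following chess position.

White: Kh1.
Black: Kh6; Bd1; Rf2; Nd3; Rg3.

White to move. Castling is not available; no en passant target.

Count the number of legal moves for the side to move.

White to move; king on h1.
In check: no.
Legal moves: none.
Count: 0.

0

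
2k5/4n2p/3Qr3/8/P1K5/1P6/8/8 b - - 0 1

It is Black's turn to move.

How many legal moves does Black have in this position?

17

Black to move; king on c8.
In check: no.
Legal moves: Kb7, Ng8, Ng6, Nc6, Nf5, Nd5, Rh6, Rg6, Rf6, Rxd6, Re5, Re4+, Re3, Re2, Re1, h6, h5.
Count: 17.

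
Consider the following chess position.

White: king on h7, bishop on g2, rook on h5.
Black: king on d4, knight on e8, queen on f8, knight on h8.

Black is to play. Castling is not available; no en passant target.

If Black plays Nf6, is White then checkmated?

After Nf6: white king on h7; in check: yes, from the black knight on f6.
King squares — g6: attacked by Nh8; h6: attacked by Qf8; g7: attacked by Qf8; g8: attacked by Nf6; h8: attacked by Qf8.
White has no legal moves → checkmate.

yes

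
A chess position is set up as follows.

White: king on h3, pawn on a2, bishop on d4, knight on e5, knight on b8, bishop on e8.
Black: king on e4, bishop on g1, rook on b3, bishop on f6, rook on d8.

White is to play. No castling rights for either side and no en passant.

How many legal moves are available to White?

White to move; king on h3.
In check: yes, from the black rook on b3.
Legal moves: Kg4, Kg2, Nf3, Nd3, Be3, Bc3, axb3.
Count: 7.

7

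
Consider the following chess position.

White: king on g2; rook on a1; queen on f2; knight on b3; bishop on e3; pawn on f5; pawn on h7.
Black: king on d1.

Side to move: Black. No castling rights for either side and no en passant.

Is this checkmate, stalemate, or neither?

checkmate

Black to move; black king on d1.
In check: yes, from the white rook on a1.
King squares — c1: attacked by Ra1; e1: attacked by Ra1; c2: attacked by Qf2; d2: attacked by Qf2; e2: attacked by Qf2.
Legal moves for Black: none.
In check with no legal moves → checkmate.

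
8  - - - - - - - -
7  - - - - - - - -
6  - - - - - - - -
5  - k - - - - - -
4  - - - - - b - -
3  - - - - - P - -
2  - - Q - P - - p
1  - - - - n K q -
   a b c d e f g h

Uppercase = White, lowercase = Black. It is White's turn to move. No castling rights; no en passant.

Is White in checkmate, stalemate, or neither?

White to move; white king on f1.
In check: yes, from the black queen on g1.
King squares — e1: attacked by Qg1; g1: attacked by Ph2; e2: own pawn; f2: attacked by Qg1; g2: attacked by Ne1.
Legal moves for White: none.
In check with no legal moves → checkmate.

checkmate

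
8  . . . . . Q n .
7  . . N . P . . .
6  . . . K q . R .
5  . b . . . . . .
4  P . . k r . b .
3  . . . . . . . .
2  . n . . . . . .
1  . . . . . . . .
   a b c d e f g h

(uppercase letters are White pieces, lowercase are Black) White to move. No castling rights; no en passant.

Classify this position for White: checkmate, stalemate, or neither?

neither

White to move; white king on d6.
In check: yes, from the black queen on e6.
King squares — c5: attacked by Kd4; d5: attacked by Kd4; e5: attacked by Kd4; c6: attacked by Bb5; e6: attacked by Re4; c7: own knight; d7: attacked by Bb5; e7: own pawn.
Legal moves for White: Nxe6+, Rxe6.
White is in check but has 2 legal moves → neither.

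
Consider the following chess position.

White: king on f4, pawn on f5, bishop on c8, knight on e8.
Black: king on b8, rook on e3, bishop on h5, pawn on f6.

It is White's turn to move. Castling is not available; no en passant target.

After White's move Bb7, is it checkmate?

After Bb7: black king on b8; in check: no.
Black is not in check, so this cannot be checkmate.

no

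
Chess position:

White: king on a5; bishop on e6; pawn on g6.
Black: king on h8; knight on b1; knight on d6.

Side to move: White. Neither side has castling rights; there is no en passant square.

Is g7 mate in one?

no

After g7: black king on h8; in check: yes, from the white pawn on g7.
Black has 2 legal replies: Kh7, Kxg7.
In check but a legal move exists → not checkmate.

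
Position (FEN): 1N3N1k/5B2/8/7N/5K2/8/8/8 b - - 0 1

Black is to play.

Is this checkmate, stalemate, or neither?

stalemate

Black to move; black king on h8.
In check: no.
King squares — g7: attacked by Nh5; h7: attacked by Nf8; g8: attacked by Bf7.
Legal moves for Black: none.
Not in check and no legal moves → stalemate.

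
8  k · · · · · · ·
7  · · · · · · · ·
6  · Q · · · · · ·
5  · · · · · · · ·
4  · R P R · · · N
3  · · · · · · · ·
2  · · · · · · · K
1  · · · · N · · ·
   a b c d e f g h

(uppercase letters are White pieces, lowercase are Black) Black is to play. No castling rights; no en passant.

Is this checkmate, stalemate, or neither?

Black to move; black king on a8.
In check: no.
King squares — a7: attacked by Qb6; b7: attacked by Qb6; b8: attacked by Qb6.
Legal moves for Black: none.
Not in check and no legal moves → stalemate.

stalemate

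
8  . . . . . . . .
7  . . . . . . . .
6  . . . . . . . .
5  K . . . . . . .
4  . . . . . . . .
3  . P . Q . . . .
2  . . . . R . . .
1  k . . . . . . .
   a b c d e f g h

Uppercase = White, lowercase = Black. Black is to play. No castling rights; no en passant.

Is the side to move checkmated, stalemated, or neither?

stalemate

Black to move; black king on a1.
In check: no.
King squares — b1: attacked by Qd3; a2: attacked by Re2; b2: attacked by Re2.
Legal moves for Black: none.
Not in check and no legal moves → stalemate.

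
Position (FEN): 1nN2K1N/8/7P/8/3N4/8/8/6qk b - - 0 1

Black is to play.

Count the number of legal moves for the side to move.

22

Black to move; king on h1.
In check: no.
Legal moves: Nd7+, Nc6, Na6, Kh2, Kg2, Qg8+, Qg7+, Qg6, Qg5, Qg4, Qxd4, Qg3, Qe3, Qh2, Qg2, Qf2+, Qf1+, Qe1, Qd1, Qc1, Qb1, Qa1.
Count: 22.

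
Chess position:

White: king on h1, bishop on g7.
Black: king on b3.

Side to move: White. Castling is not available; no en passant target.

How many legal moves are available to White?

12

White to move; king on h1.
In check: no.
Legal moves: Bh8, Bf8, Bh6, Bf6, Be5, Bd4, Bc3, Bb2, Ba1, Kh2, Kg2, Kg1.
Count: 12.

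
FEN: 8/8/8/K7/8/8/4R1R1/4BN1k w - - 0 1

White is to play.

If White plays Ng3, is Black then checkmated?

yes

After Ng3: black king on h1; in check: yes, from the white knight on g3.
King squares — g1: attacked by Rg2; g2: attacked by Re2; h2: attacked by Rg2.
Black has no legal moves → checkmate.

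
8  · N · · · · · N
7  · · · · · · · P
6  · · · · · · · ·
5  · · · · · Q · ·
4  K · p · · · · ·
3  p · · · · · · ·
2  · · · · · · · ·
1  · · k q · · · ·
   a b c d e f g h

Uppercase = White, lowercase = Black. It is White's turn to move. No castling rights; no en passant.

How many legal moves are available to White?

5

White to move; king on a4.
In check: yes, from the black queen on d1.
Legal moves: Kb5, Ka5, Kb4, Kxa3, Qc2+.
Count: 5.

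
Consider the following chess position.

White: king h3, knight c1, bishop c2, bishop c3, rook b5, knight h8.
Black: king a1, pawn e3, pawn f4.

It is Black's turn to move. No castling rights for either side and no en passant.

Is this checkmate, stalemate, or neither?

Black to move; black king on a1.
In check: yes, from the white bishop on c3.
King squares — b1: attacked by Bc2; a2: attacked by Nc1; b2: attacked by Bc3.
Legal moves for Black: none.
In check with no legal moves → checkmate.

checkmate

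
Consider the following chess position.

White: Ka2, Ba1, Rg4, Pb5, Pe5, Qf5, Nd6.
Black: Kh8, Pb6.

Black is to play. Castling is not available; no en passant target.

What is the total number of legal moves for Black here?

Black to move; king on h8.
In check: no.
Legal moves: none.
Count: 0.

0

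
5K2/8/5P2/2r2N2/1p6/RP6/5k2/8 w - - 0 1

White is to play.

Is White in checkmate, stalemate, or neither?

neither

White to move; white king on f8.
In check: no.
Legal moves for White include: Kg8, Ke8, Kg7, Kf7, Ke7, Ng7, Ne7, Nh6, Nd6, Nh4, Nd4, Ng3, Ne3, Ra8, Ra7, Ra6, Ra5, Ra4, ... (list truncated; more exist).
White has legal moves and is not in check → neither.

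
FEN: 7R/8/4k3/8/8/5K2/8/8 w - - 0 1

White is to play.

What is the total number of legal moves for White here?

22

White to move; king on f3.
In check: no.
Legal moves: Rg8, Rf8, Re8+, Rd8, Rc8, Rb8, Ra8, Rh7, Rh6+, Rh5, Rh4, Rh3, Rh2, Rh1, Kg4, Kf4, Ke4, Kg3, Ke3, Kg2, Kf2, Ke2.
Count: 22.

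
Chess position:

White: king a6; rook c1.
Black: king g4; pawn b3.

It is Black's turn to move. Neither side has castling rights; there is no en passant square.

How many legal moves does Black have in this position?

9

Black to move; king on g4.
In check: no.
Legal moves: Kh5, Kg5, Kf5, Kh4, Kf4, Kh3, Kg3, Kf3, b2.
Count: 9.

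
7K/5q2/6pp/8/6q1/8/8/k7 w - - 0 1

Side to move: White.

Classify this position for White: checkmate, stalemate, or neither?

White to move; white king on h8.
In check: no.
King squares — g7: attacked by Qf7; h7: attacked by Qf7; g8: attacked by Qf7.
Legal moves for White: none.
Not in check and no legal moves → stalemate.

stalemate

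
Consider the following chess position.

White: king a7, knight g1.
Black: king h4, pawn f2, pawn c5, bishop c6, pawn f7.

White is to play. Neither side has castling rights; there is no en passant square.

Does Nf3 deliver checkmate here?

no

After Nf3: black king on h4; in check: yes, from the white knight on f3.
Black has 5 legal replies: Kh5, Kg4, Kh3, Kg3, Bxf3.
In check but a legal move exists → not checkmate.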